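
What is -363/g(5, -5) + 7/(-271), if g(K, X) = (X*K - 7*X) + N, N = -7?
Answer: -32798/271 ≈ -121.03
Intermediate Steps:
g(K, X) = -7 - 7*X + K*X (g(K, X) = (X*K - 7*X) - 7 = (K*X - 7*X) - 7 = (-7*X + K*X) - 7 = -7 - 7*X + K*X)
-363/g(5, -5) + 7/(-271) = -363/(-7 - 7*(-5) + 5*(-5)) + 7/(-271) = -363/(-7 + 35 - 25) + 7*(-1/271) = -363/3 - 7/271 = -363*1/3 - 7/271 = -121 - 7/271 = -32798/271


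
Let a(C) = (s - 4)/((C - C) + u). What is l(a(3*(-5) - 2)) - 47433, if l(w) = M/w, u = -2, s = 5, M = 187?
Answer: -47807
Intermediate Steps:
a(C) = -½ (a(C) = (5 - 4)/((C - C) - 2) = 1/(0 - 2) = 1/(-2) = 1*(-½) = -½)
l(w) = 187/w
l(a(3*(-5) - 2)) - 47433 = 187/(-½) - 47433 = 187*(-2) - 47433 = -374 - 47433 = -47807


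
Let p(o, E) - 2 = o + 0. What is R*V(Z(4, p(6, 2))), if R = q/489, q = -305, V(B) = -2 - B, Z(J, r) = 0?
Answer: 610/489 ≈ 1.2474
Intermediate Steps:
p(o, E) = 2 + o (p(o, E) = 2 + (o + 0) = 2 + o)
R = -305/489 ≈ -0.62372
R*V(Z(4, p(6, 2))) = -305*(-2 - 1*0)/489 = -305*(-2 + 0)/489 = -305/489*(-2) = 610/489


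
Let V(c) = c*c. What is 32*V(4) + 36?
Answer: 548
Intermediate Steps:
V(c) = c²
32*V(4) + 36 = 32*4² + 36 = 32*16 + 36 = 512 + 36 = 548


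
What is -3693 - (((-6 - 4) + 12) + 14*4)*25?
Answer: -5143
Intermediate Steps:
-3693 - (((-6 - 4) + 12) + 14*4)*25 = -3693 - ((-10 + 12) + 56)*25 = -3693 - (2 + 56)*25 = -3693 - 58*25 = -3693 - 1*1450 = -3693 - 1450 = -5143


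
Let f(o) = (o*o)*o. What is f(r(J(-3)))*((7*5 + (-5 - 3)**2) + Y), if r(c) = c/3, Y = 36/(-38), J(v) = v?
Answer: -1863/19 ≈ -98.053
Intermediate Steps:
Y = -18/19 (Y = 36*(-1/38) = -18/19 ≈ -0.94737)
r(c) = c/3 (r(c) = c*(1/3) = c/3)
f(o) = o**3 (f(o) = o**2*o = o**3)
f(r(J(-3)))*((7*5 + (-5 - 3)**2) + Y) = ((1/3)*(-3))**3*((7*5 + (-5 - 3)**2) - 18/19) = (-1)**3*((35 + (-8)**2) - 18/19) = -((35 + 64) - 18/19) = -(99 - 18/19) = -1*1863/19 = -1863/19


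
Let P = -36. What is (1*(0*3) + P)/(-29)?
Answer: 36/29 ≈ 1.2414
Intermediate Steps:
(1*(0*3) + P)/(-29) = (1*(0*3) - 36)/(-29) = -(1*0 - 36)/29 = -(0 - 36)/29 = -1/29*(-36) = 36/29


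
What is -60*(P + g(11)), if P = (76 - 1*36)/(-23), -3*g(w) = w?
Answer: 7460/23 ≈ 324.35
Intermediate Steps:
g(w) = -w/3
P = -40/23 (P = (76 - 36)*(-1/23) = 40*(-1/23) = -40/23 ≈ -1.7391)
-60*(P + g(11)) = -60*(-40/23 - 1/3*11) = -60*(-40/23 - 11/3) = -60*(-373/69) = 7460/23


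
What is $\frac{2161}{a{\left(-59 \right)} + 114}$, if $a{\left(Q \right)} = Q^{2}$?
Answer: $\frac{2161}{3595} \approx 0.60111$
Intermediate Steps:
$\frac{2161}{a{\left(-59 \right)} + 114} = \frac{2161}{\left(-59\right)^{2} + 114} = \frac{2161}{3481 + 114} = \frac{2161}{3595}$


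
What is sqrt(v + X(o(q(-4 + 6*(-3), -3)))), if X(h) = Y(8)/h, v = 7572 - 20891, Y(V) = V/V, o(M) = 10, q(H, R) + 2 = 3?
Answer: I*sqrt(1331890)/10 ≈ 115.41*I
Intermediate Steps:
q(H, R) = 1 (q(H, R) = -2 + 3 = 1)
Y(V) = 1
v = -13319
X(h) = 1/h
sqrt(v + X(o(q(-4 + 6*(-3), -3)))) = sqrt(-13319 + 1/10) = sqrt(-133189/10) = I*sqrt(1331890)/10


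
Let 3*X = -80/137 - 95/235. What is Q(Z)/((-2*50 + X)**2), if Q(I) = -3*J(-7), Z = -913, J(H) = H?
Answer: 870675141/417343132441 ≈ 0.0020862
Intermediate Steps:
X = -2121/6439 (X = (-80/137 - 95/235)/3 = (-80*1/137 - 95*1/235)/3 = (-80/137 - 19/47)/3 = (1/3)*(-6363/6439) = -2121/6439 ≈ -0.32940)
Q(I) = 21 (Q(I) = -3*(-7) = 21)
Q(Z)/((-2*50 + X)**2) = 21/((-2*50 - 2121/6439)**2) = 21/((-100 - 2121/6439)**2) = 21/((-646021/6439)**2) = 21/(417343132441/41460721) = 21*(41460721/417343132441) = 870675141/417343132441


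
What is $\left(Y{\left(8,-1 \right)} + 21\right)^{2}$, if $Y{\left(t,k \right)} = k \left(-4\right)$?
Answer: $625$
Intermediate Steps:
$Y{\left(t,k \right)} = - 4 k$
$\left(Y{\left(8,-1 \right)} + 21\right)^{2} = \left(\left(-4\right) \left(-1\right) + 21\right)^{2} = \left(4 + 21\right)^{2} = 25^{2} = 625$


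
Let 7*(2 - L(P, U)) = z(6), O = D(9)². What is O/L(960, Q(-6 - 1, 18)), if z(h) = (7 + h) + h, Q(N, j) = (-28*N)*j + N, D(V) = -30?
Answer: -1260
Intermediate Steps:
O = 900 (O = (-30)² = 900)
Q(N, j) = N - 28*N*j (Q(N, j) = -28*N*j + N = N - 28*N*j)
z(h) = 7 + 2*h
L(P, U) = -5/7 (L(P, U) = 2 - (7 + 2*6)/7 = 2 - (7 + 12)/7 = 2 - ⅐*19 = 2 - 19/7 = -5/7)
O/L(960, Q(-6 - 1, 18)) = 900/(-5/7) = 900*(-7/5) = -1260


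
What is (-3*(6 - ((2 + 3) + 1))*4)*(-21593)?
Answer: 0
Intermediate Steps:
(-3*(6 - ((2 + 3) + 1))*4)*(-21593) = (-3*(6 - (5 + 1))*4)*(-21593) = (-3*(6 - 1*6)*4)*(-21593) = (-3*(6 - 6)*4)*(-21593) = (-3*0*4)*(-21593) = (0*4)*(-21593) = 0*(-21593) = 0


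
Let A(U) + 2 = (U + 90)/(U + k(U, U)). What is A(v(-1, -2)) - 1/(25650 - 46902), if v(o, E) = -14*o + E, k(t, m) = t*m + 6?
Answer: -262099/191268 ≈ -1.3703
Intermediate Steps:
k(t, m) = 6 + m*t (k(t, m) = m*t + 6 = 6 + m*t)
v(o, E) = E - 14*o
A(U) = -2 + (90 + U)/(6 + U + U²) (A(U) = -2 + (U + 90)/(U + (6 + U*U)) = -2 + (90 + U)/(U + (6 + U²)) = -2 + (90 + U)/(6 + U + U²))
A(v(-1, -2)) - 1/(25650 - 46902) = (78 - (-2 - 14*(-1)) - 2*(-2 - 14*(-1))²)/(6 + (-2 - 14*(-1)) + (-2 - 14*(-1))²) - 1/(25650 - 46902) = (78 - (-2 + 14) - 2*(-2 + 14)²)/(6 + (-2 + 14) + (-2 + 14)²) - 1/(-21252) = (78 - 1*12 - 2*12²)/(6 + 12 + 12²) - 1*(-1/21252) = (78 - 12 - 2*144)/(6 + 12 + 144) + 1/21252 = (78 - 12 - 288)/162 + 1/21252 = (1/162)*(-222) + 1/21252 = -37/27 + 1/21252 = -262099/191268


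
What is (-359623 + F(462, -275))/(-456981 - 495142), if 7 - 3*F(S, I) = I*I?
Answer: 384829/952123 ≈ 0.40418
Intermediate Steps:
F(S, I) = 7/3 - I²/3 (F(S, I) = 7/3 - I*I/3 = 7/3 - I²/3)
(-359623 + F(462, -275))/(-456981 - 495142) = (-359623 + (7/3 - ⅓*(-275)²))/(-456981 - 495142) = (-359623 + (7/3 - ⅓*75625))/(-952123) = (-359623 + (7/3 - 75625/3))*(-1/952123) = (-359623 - 25206)*(-1/952123) = -384829*(-1/952123) = 384829/952123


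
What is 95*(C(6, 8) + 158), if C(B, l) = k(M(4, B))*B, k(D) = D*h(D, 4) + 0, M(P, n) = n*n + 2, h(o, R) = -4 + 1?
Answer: -49970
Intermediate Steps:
h(o, R) = -3
M(P, n) = 2 + n² (M(P, n) = n² + 2 = 2 + n²)
k(D) = -3*D (k(D) = D*(-3) + 0 = -3*D + 0 = -3*D)
C(B, l) = B*(-6 - 3*B²) (C(B, l) = (-3*(2 + B²))*B = (-6 - 3*B²)*B = B*(-6 - 3*B²))
95*(C(6, 8) + 158) = 95*(3*6*(-2 - 1*6²) + 158) = 95*(3*6*(-2 - 1*36) + 158) = 95*(3*6*(-2 - 36) + 158) = 95*(3*6*(-38) + 158) = 95*(-684 + 158) = 95*(-526) = -49970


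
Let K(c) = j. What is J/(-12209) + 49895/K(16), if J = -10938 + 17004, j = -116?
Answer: -21030059/48836 ≈ -430.63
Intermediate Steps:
K(c) = -116
J = 6066
J/(-12209) + 49895/K(16) = 6066/(-12209) + 49895/(-116) = 6066*(-1/12209) + 49895*(-1/116) = -6066/12209 - 49895/116 = -21030059/48836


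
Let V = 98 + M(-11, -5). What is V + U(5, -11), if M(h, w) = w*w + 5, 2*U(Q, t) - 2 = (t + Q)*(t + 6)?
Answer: 144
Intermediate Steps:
U(Q, t) = 1 + (6 + t)*(Q + t)/2 (U(Q, t) = 1 + ((t + Q)*(t + 6))/2 = 1 + ((Q + t)*(6 + t))/2 = 1 + ((6 + t)*(Q + t))/2 = 1 + (6 + t)*(Q + t)/2)
M(h, w) = 5 + w**2 (M(h, w) = w**2 + 5 = 5 + w**2)
V = 128 (V = 98 + (5 + (-5)**2) = 98 + (5 + 25) = 98 + 30 = 128)
V + U(5, -11) = 128 + (1 + (1/2)*(-11)**2 + 3*5 + 3*(-11) + (1/2)*5*(-11)) = 128 + (1 + (1/2)*121 + 15 - 33 - 55/2) = 128 + (1 + 121/2 + 15 - 33 - 55/2) = 128 + 16 = 144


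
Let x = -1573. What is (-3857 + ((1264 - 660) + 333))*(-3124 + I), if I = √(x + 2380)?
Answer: 9122080 - 2920*√807 ≈ 9.0391e+6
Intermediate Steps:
I = √807 (I = √(-1573 + 2380) = √807 ≈ 28.408)
(-3857 + ((1264 - 660) + 333))*(-3124 + I) = (-3857 + ((1264 - 660) + 333))*(-3124 + √807) = (-3857 + (604 + 333))*(-3124 + √807) = (-3857 + 937)*(-3124 + √807) = -2920*(-3124 + √807) = 9122080 - 2920*√807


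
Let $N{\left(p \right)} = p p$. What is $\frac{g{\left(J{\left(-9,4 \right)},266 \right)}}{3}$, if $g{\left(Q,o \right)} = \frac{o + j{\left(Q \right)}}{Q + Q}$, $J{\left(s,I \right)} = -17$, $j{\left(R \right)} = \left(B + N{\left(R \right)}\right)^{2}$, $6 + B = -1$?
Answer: $- \frac{39895}{51} \approx -782.25$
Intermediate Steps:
$B = -7$ ($B = -6 - 1 = -7$)
$N{\left(p \right)} = p^{2}$
$j{\left(R \right)} = \left(-7 + R^{2}\right)^{2}$
$g{\left(Q,o \right)} = \frac{o + \left(-7 + Q^{2}\right)^{2}}{2 Q}$ ($g{\left(Q,o \right)} = \frac{o + \left(-7 + Q^{2}\right)^{2}}{Q + Q} = \frac{o + \left(-7 + Q^{2}\right)^{2}}{2 Q}$)
$\frac{g{\left(J{\left(-9,4 \right)},266 \right)}}{3} = \frac{\frac{1}{2} \frac{1}{-17} \left(266 + \left(-7 + \left(-17\right)^{2}\right)^{2}\right)}{3} = \frac{1}{2} \left(- \frac{1}{17}\right) \left(266 + \left(-7 + 289\right)^{2}\right) \frac{1}{3} = \frac{1}{2} \left(- \frac{1}{17}\right) \left(266 + 282^{2}\right) \frac{1}{3} = \frac{1}{2} \left(- \frac{1}{17}\right) \left(266 + 79524\right) \frac{1}{3} = \frac{1}{2} \left(- \frac{1}{17}\right) 79790 \cdot \frac{1}{3} = \left(- \frac{39895}{17}\right) \frac{1}{3} = - \frac{39895}{51}$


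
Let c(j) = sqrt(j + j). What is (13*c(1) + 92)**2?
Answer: 8802 + 2392*sqrt(2) ≈ 12185.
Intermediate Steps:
c(j) = sqrt(2)*sqrt(j) (c(j) = sqrt(2*j) = sqrt(2)*sqrt(j))
(13*c(1) + 92)**2 = (13*(sqrt(2)*sqrt(1)) + 92)**2 = (13*(sqrt(2)*1) + 92)**2 = (13*sqrt(2) + 92)**2 = (92 + 13*sqrt(2))**2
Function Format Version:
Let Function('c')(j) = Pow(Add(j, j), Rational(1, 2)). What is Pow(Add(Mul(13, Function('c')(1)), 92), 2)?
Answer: Add(8802, Mul(2392, Pow(2, Rational(1, 2)))) ≈ 12185.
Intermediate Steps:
Function('c')(j) = Mul(Pow(2, Rational(1, 2)), Pow(j, Rational(1, 2))) (Function('c')(j) = Pow(Mul(2, j), Rational(1, 2)) = Mul(Pow(2, Rational(1, 2)), Pow(j, Rational(1, 2))))
Pow(Add(Mul(13, Function('c')(1)), 92), 2) = Pow(Add(Mul(13, Mul(Pow(2, Rational(1, 2)), Pow(1, Rational(1, 2)))), 92), 2) = Pow(Add(Mul(13, Mul(Pow(2, Rational(1, 2)), 1)), 92), 2) = Pow(Add(Mul(13, Pow(2, Rational(1, 2))), 92), 2) = Pow(Add(92, Mul(13, Pow(2, Rational(1, 2)))), 2)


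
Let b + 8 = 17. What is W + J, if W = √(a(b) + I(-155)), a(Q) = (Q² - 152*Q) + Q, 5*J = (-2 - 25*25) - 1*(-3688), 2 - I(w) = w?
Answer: 3061/5 + I*√1121 ≈ 612.2 + 33.481*I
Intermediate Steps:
I(w) = 2 - w
b = 9 (b = -8 + 17 = 9)
J = 3061/5 (J = ((-2 - 25*25) - 1*(-3688))/5 = ((-2 - 625) + 3688)/5 = (-627 + 3688)/5 = (⅕)*3061 = 3061/5 ≈ 612.20)
a(Q) = Q² - 151*Q
W = I*√1121 (W = √(9*(-151 + 9) + (2 - 1*(-155))) = √(9*(-142) + (2 + 155)) = √(-1278 + 157) = √(-1121) = I*√1121 ≈ 33.481*I)
W + J = I*√1121 + 3061/5 = 3061/5 + I*√1121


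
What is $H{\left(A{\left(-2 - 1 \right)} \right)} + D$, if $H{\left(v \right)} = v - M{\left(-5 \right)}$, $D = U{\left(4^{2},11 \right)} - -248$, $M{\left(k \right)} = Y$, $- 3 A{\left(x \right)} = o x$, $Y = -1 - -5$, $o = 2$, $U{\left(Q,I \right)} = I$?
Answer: $257$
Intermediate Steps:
$Y = 4$ ($Y = -1 + 5 = 4$)
$A{\left(x \right)} = - \frac{2 x}{3}$
$M{\left(k \right)} = 4$
$D = 259$ ($D = 11 - -248 = 11 + 248 = 259$)
$H{\left(v \right)} = -4 + v$ ($H{\left(v \right)} = v - 4 = -4 + v$)
$H{\left(A{\left(-2 - 1 \right)} \right)} + D = \left(-4 - \frac{2 \left(-2 - 1\right)}{3}\right) + 259 = \left(-4 - -2\right) + 259 = \left(-4 + 2\right) + 259 = -2 + 259 = 257$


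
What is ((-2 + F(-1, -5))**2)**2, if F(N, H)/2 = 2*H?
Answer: 234256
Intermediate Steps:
F(N, H) = 4*H (F(N, H) = 2*(2*H) = 4*H)
((-2 + F(-1, -5))**2)**2 = ((-2 + 4*(-5))**2)**2 = ((-2 - 20)**2)**2 = ((-22)**2)**2 = 484**2 = 234256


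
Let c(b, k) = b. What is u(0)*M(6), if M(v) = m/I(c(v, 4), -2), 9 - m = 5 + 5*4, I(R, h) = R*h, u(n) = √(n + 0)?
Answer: 0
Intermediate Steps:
u(n) = √n
m = -16 (m = 9 - (5 + 5*4) = 9 - (5 + 20) = 9 - 1*25 = 9 - 25 = -16)
M(v) = 8/v (M(v) = -16*(-1/(2*v)) = -(-8)/v = 8/v)
u(0)*M(6) = √0*(8/6) = 0*(8*(⅙)) = 0*(4/3) = 0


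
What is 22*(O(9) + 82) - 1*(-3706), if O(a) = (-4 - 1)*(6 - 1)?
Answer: 4960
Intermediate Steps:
O(a) = -25 (O(a) = -5*5 = -25)
22*(O(9) + 82) - 1*(-3706) = 22*(-25 + 82) - 1*(-3706) = 22*57 + 3706 = 1254 + 3706 = 4960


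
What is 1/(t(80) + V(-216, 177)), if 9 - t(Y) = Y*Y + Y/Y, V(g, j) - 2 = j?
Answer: -1/6213 ≈ -0.00016095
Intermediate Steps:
V(g, j) = 2 + j
t(Y) = 8 - Y**2 (t(Y) = 9 - (Y*Y + Y/Y) = 9 - (Y**2 + 1) = 9 - (1 + Y**2) = 9 + (-1 - Y**2) = 8 - Y**2)
1/(t(80) + V(-216, 177)) = 1/((8 - 1*80**2) + (2 + 177)) = 1/((8 - 1*6400) + 179) = 1/((8 - 6400) + 179) = 1/(-6392 + 179) = 1/(-6213) = -1/6213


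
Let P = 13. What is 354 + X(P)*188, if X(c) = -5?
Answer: -586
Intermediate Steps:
354 + X(P)*188 = 354 - 5*188 = 354 - 940 = -586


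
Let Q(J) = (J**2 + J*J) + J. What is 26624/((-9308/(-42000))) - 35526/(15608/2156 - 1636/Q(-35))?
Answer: 12528525694965/109209511 ≈ 1.1472e+5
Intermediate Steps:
Q(J) = J + 2*J**2 (Q(J) = (J**2 + J**2) + J = 2*J**2 + J = J + 2*J**2)
26624/((-9308/(-42000))) - 35526/(15608/2156 - 1636/Q(-35)) = 26624/((-9308/(-42000))) - 35526/(15608/2156 - 1636*(-1/(35*(1 + 2*(-35))))) = 26624/((-9308*(-1/42000))) - 35526/(15608*(1/2156) - 1636*(-1/(35*(1 - 70)))) = 26624/(2327/10500) - 35526/(3902/539 - 1636/((-35*(-69)))) = 26624*(10500/2327) - 35526/(3902/539 - 1636/2415) = 21504000/179 - 35526/(3902/539 - 1636*1/2415) = 21504000/179 - 35526/(3902/539 - 1636/2415) = 21504000/179 - 35526/1220218/185955 = 21504000/179 - 35526*185955/1220218 = 21504000/179 - 3303118665/610109 = 12528525694965/109209511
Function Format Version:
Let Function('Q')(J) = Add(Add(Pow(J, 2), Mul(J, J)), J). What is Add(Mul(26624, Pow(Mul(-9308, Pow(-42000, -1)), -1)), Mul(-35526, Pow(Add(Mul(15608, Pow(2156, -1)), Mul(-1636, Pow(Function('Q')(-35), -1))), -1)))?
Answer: Rational(12528525694965, 109209511) ≈ 1.1472e+5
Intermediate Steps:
Function('Q')(J) = Add(J, Mul(2, Pow(J, 2))) (Function('Q')(J) = Add(Add(Pow(J, 2), Pow(J, 2)), J) = Add(Mul(2, Pow(J, 2)), J) = Add(J, Mul(2, Pow(J, 2))))
Add(Mul(26624, Pow(Mul(-9308, Pow(-42000, -1)), -1)), Mul(-35526, Pow(Add(Mul(15608, Pow(2156, -1)), Mul(-1636, Pow(Function('Q')(-35), -1))), -1))) = Add(Mul(26624, Pow(Mul(-9308, Pow(-42000, -1)), -1)), Mul(-35526, Pow(Add(Mul(15608, Pow(2156, -1)), Mul(-1636, Pow(Mul(-35, Add(1, Mul(2, -35))), -1))), -1))) = Add(Mul(26624, Pow(Mul(-9308, Rational(-1, 42000)), -1)), Mul(-35526, Pow(Add(Mul(15608, Rational(1, 2156)), Mul(-1636, Pow(Mul(-35, Add(1, -70)), -1))), -1))) = Add(Mul(26624, Pow(Rational(2327, 10500), -1)), Mul(-35526, Pow(Add(Rational(3902, 539), Mul(-1636, Pow(Mul(-35, -69), -1))), -1))) = Add(Mul(26624, Rational(10500, 2327)), Mul(-35526, Pow(Add(Rational(3902, 539), Mul(-1636, Pow(2415, -1))), -1))) = Add(Rational(21504000, 179), Mul(-35526, Pow(Add(Rational(3902, 539), Mul(-1636, Rational(1, 2415))), -1))) = Add(Rational(21504000, 179), Mul(-35526, Pow(Add(Rational(3902, 539), Rational(-1636, 2415)), -1))) = Add(Rational(21504000, 179), Mul(-35526, Pow(Rational(1220218, 185955), -1))) = Add(Rational(21504000, 179), Mul(-35526, Rational(185955, 1220218))) = Add(Rational(21504000, 179), Rational(-3303118665, 610109)) = Rational(12528525694965, 109209511)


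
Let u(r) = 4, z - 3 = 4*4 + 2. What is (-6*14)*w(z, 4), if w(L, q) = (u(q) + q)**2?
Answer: -5376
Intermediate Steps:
z = 21 (z = 3 + (4*4 + 2) = 3 + (16 + 2) = 3 + 18 = 21)
w(L, q) = (4 + q)**2
(-6*14)*w(z, 4) = (-6*14)*(4 + 4)**2 = -84*8**2 = -84*64 = -5376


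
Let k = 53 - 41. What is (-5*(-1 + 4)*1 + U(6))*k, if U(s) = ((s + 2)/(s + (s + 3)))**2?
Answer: -13244/75 ≈ -176.59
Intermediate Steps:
U(s) = (2 + s)**2/(3 + 2*s)**2 (U(s) = ((2 + s)/(s + (3 + s)))**2 = ((2 + s)/(3 + 2*s))**2 = (2 + s)**2/(3 + 2*s)**2)
k = 12
(-5*(-1 + 4)*1 + U(6))*k = (-5*(-1 + 4)*1 + (2 + 6)**2/(3 + 2*6)**2)*12 = (-5*3*1 + 8**2/(3 + 12)**2)*12 = (-15*1 + 64/15**2)*12 = (-15 + 64*(1/225))*12 = (-15 + 64/225)*12 = -3311/225*12 = -13244/75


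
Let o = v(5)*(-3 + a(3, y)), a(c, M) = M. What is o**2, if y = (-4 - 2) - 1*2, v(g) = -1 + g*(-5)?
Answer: 81796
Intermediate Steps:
v(g) = -1 - 5*g
y = -8 (y = -6 - 2 = -8)
o = 286 (o = (-1 - 5*5)*(-3 - 8) = (-1 - 25)*(-11) = -26*(-11) = 286)
o**2 = 286**2 = 81796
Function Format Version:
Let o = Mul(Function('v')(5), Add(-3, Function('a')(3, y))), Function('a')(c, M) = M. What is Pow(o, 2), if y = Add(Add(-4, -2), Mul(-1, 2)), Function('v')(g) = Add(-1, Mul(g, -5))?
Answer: 81796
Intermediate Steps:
Function('v')(g) = Add(-1, Mul(-5, g))
y = -8 (y = Add(-6, -2) = -8)
o = 286 (o = Mul(Add(-1, Mul(-5, 5)), Add(-3, -8)) = Mul(Add(-1, -25), -11) = Mul(-26, -11) = 286)
Pow(o, 2) = Pow(286, 2) = 81796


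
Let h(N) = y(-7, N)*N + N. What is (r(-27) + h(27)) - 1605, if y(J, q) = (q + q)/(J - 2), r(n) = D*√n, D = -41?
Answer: -1740 - 123*I*√3 ≈ -1740.0 - 213.04*I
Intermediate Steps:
r(n) = -41*√n
y(J, q) = 2*q/(-2 + J) (y(J, q) = (2*q)/(-2 + J) = 2*q/(-2 + J))
h(N) = N - 2*N²/9 (h(N) = (2*N/(-2 - 7))*N + N = (2*N/(-9))*N + N = (2*N*(-⅑))*N + N = (-2*N/9)*N + N = -2*N²/9 + N = N - 2*N²/9)
(r(-27) + h(27)) - 1605 = (-123*I*√3 + (⅑)*27*(9 - 2*27)) - 1605 = (-123*I*√3 + (⅑)*27*(9 - 54)) - 1605 = (-123*I*√3 + (⅑)*27*(-45)) - 1605 = (-123*I*√3 - 135) - 1605 = (-135 - 123*I*√3) - 1605 = -1740 - 123*I*√3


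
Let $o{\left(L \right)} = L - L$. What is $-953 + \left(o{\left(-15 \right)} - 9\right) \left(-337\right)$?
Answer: $2080$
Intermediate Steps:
$o{\left(L \right)} = 0$
$-953 + \left(o{\left(-15 \right)} - 9\right) \left(-337\right) = -953 + \left(0 - 9\right) \left(-337\right) = -953 - -3033 = -953 + 3033 = 2080$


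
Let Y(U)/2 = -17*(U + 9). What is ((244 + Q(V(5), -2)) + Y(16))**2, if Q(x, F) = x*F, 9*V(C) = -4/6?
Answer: 267584164/729 ≈ 3.6706e+5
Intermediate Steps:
V(C) = -2/27 (V(C) = (-4/6)/9 = (-4*1/6)/9 = (1/9)*(-2/3) = -2/27)
Q(x, F) = F*x
Y(U) = -306 - 34*U (Y(U) = 2*(-17*(U + 9)) = 2*(-17*(9 + U)) = 2*(-153 - 17*U) = -306 - 34*U)
((244 + Q(V(5), -2)) + Y(16))**2 = ((244 - 2*(-2/27)) + (-306 - 34*16))**2 = ((244 + 4/27) + (-306 - 544))**2 = (6592/27 - 850)**2 = (-16358/27)**2 = 267584164/729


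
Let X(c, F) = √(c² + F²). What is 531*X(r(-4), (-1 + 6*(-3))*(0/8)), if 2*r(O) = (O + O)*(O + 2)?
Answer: 4248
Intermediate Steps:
r(O) = O*(2 + O) (r(O) = ((O + O)*(O + 2))/2 = ((2*O)*(2 + O))/2 = (2*O*(2 + O))/2 = O*(2 + O))
X(c, F) = √(F² + c²)
531*X(r(-4), (-1 + 6*(-3))*(0/8)) = 531*√(((-1 + 6*(-3))*(0/8))² + (-4*(2 - 4))²) = 531*√(((-1 - 18)*(0*(⅛)))² + (-4*(-2))²) = 531*√((-19*0)² + 8²) = 531*√(0² + 64) = 531*√(0 + 64) = 531*√64 = 531*8 = 4248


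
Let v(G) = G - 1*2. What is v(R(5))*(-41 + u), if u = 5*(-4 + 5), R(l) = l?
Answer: -108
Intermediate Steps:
v(G) = -2 + G (v(G) = G - 2 = -2 + G)
u = 5 (u = 5*1 = 5)
v(R(5))*(-41 + u) = (-2 + 5)*(-41 + 5) = 3*(-36) = -108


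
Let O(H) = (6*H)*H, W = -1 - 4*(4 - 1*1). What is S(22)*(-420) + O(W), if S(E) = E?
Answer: -8226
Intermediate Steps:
W = -13 (W = -1 - 4*(4 - 1) = -1 - 4*3 = -1 - 12 = -13)
O(H) = 6*H²
S(22)*(-420) + O(W) = 22*(-420) + 6*(-13)² = -9240 + 6*169 = -9240 + 1014 = -8226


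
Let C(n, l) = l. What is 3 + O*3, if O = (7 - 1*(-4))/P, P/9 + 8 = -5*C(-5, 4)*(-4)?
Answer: 659/216 ≈ 3.0509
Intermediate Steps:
P = 648 (P = -72 + 9*(-5*4*(-4)) = -72 + 9*(-20*(-4)) = -72 + 9*80 = -72 + 720 = 648)
O = 11/648 (O = (7 - 1*(-4))/648 = (7 + 4)*(1/648) = 11*(1/648) = 11/648 ≈ 0.016975)
3 + O*3 = 3 + (11/648)*3 = 3 + 11/216 = 659/216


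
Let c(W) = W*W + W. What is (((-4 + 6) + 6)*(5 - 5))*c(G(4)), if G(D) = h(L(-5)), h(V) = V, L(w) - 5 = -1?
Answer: 0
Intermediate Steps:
L(w) = 4 (L(w) = 5 - 1 = 4)
G(D) = 4
c(W) = W + W² (c(W) = W² + W = W + W²)
(((-4 + 6) + 6)*(5 - 5))*c(G(4)) = (((-4 + 6) + 6)*(5 - 5))*(4*(1 + 4)) = ((2 + 6)*0)*(4*5) = (8*0)*20 = 0*20 = 0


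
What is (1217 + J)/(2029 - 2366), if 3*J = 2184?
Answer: -1945/337 ≈ -5.7715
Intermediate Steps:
J = 728 (J = (⅓)*2184 = 728)
(1217 + J)/(2029 - 2366) = (1217 + 728)/(2029 - 2366) = 1945/(-337) = 1945*(-1/337) = -1945/337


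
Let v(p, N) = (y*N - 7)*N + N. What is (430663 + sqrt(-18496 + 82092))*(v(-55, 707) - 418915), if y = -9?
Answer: -2119636292074 - 9843596*sqrt(15899) ≈ -2.1209e+12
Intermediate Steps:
v(p, N) = N + N*(-7 - 9*N) (v(p, N) = (-9*N - 7)*N + N = (-7 - 9*N)*N + N = N*(-7 - 9*N) + N = N + N*(-7 - 9*N))
(430663 + sqrt(-18496 + 82092))*(v(-55, 707) - 418915) = (430663 + sqrt(-18496 + 82092))*(3*707*(-2 - 3*707) - 418915) = (430663 + sqrt(63596))*(3*707*(-2 - 2121) - 418915) = (430663 + 2*sqrt(15899))*(3*707*(-2123) - 418915) = (430663 + 2*sqrt(15899))*(-4502883 - 418915) = (430663 + 2*sqrt(15899))*(-4921798) = -2119636292074 - 9843596*sqrt(15899)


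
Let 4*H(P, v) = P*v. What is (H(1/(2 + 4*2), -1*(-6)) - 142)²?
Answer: 8048569/400 ≈ 20121.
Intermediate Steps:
H(P, v) = P*v/4 (H(P, v) = (P*v)/4 = P*v/4)
(H(1/(2 + 4*2), -1*(-6)) - 142)² = ((-1*(-6))/(4*(2 + 4*2)) - 142)² = ((¼)*6/(2 + 8) - 142)² = ((¼)*6/10 - 142)² = ((¼)*(⅒)*6 - 142)² = (3/20 - 142)² = (-2837/20)² = 8048569/400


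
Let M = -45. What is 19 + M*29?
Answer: -1286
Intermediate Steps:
19 + M*29 = 19 - 45*29 = 19 - 1305 = -1286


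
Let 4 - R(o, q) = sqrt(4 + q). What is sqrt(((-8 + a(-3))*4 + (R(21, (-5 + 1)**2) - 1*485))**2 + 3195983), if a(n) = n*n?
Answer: 2*sqrt(855883 + 477*sqrt(5)) ≈ 1851.4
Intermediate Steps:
a(n) = n**2
R(o, q) = 4 - sqrt(4 + q)
sqrt(((-8 + a(-3))*4 + (R(21, (-5 + 1)**2) - 1*485))**2 + 3195983) = sqrt(((-8 + (-3)**2)*4 + ((4 - sqrt(4 + (-5 + 1)**2)) - 1*485))**2 + 3195983) = sqrt(((-8 + 9)*4 + ((4 - sqrt(4 + (-4)**2)) - 485))**2 + 3195983) = sqrt((1*4 + ((4 - sqrt(4 + 16)) - 485))**2 + 3195983) = sqrt((4 + ((4 - sqrt(20)) - 485))**2 + 3195983) = sqrt((4 + ((4 - 2*sqrt(5)) - 485))**2 + 3195983) = sqrt((4 + (-481 - 2*sqrt(5)))**2 + 3195983) = sqrt((-477 - 2*sqrt(5))**2 + 3195983) = sqrt(3195983 + (-477 - 2*sqrt(5))**2)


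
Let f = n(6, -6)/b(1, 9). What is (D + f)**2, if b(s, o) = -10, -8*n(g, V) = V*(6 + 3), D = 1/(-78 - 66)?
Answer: 241081/518400 ≈ 0.46505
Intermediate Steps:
D = -1/144 (D = 1/(-144) = -1/144 ≈ -0.0069444)
n(g, V) = -9*V/8 (n(g, V) = -V*(6 + 3)/8 = -V*9/8 = -9*V/8)
f = -27/40 (f = -9/8*(-6)/(-10) = (27/4)*(-1/10) = -27/40 ≈ -0.67500)
(D + f)**2 = (-1/144 - 27/40)**2 = (-491/720)**2 = 241081/518400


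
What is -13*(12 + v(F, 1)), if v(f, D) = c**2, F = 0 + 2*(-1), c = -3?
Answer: -273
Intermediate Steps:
F = -2 (F = 0 - 2 = -2)
v(f, D) = 9 (v(f, D) = (-3)**2 = 9)
-13*(12 + v(F, 1)) = -13*(12 + 9) = -13*21 = -273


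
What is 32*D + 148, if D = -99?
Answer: -3020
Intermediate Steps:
32*D + 148 = 32*(-99) + 148 = -3168 + 148 = -3020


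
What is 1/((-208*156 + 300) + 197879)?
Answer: 1/165731 ≈ 6.0339e-6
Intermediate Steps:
1/((-208*156 + 300) + 197879) = 1/((-32448 + 300) + 197879) = 1/(-32148 + 197879) = 1/165731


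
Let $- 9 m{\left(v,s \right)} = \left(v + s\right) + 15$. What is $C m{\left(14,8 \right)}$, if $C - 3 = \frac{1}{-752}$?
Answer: $- \frac{83435}{6768} \approx -12.328$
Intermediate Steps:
$C = \frac{2255}{752}$ ($C = 3 + \frac{1}{-752} = 3 - \frac{1}{752} = \frac{2255}{752} \approx 2.9987$)
$m{\left(v,s \right)} = - \frac{5}{3} - \frac{s}{9} - \frac{v}{9}$ ($m{\left(v,s \right)} = - \frac{\left(v + s\right) + 15}{9} = - \frac{\left(s + v\right) + 15}{9} = - \frac{15 + s + v}{9} = - \frac{5}{3} - \frac{s}{9} - \frac{v}{9}$)
$C m{\left(14,8 \right)} = \frac{2255 \left(- \frac{5}{3} - \frac{8}{9} - \frac{14}{9}\right)}{752} = \frac{2255}{752} \left(- \frac{37}{9}\right) = - \frac{83435}{6768}$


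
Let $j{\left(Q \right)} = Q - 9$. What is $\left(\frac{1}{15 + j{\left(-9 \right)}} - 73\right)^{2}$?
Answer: $\frac{48400}{9} \approx 5377.8$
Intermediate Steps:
$j{\left(Q \right)} = -9 + Q$
$\left(\frac{1}{15 + j{\left(-9 \right)}} - 73\right)^{2} = \left(\frac{1}{15 - 18} - 73\right)^{2} = \left(\frac{1}{-3} - 73\right)^{2} = \left(- \frac{1}{3} - 73\right)^{2} = \left(- \frac{220}{3}\right)^{2} = \frac{48400}{9}$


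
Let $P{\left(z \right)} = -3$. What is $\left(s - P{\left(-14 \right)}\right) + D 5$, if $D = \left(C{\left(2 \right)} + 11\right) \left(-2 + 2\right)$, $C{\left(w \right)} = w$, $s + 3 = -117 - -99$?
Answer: $-18$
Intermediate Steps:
$s = -21$ ($s = -3 - 18 = -21$)
$D = 0$ ($D = \left(2 + 11\right) \left(-2 + 2\right) = 13 \cdot 0 = 0$)
$\left(s - P{\left(-14 \right)}\right) + D 5 = \left(-21 - -3\right) + 0 \cdot 5 = \left(-21 + 3\right) + 0 = -18 + 0 = -18$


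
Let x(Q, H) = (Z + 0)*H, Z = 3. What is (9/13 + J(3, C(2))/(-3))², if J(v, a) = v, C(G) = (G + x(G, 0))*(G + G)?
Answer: 16/169 ≈ 0.094675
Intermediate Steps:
x(Q, H) = 3*H (x(Q, H) = (3 + 0)*H = 3*H)
C(G) = 2*G² (C(G) = (G + 3*0)*(G + G) = (G + 0)*(2*G) = G*(2*G) = 2*G²)
(9/13 + J(3, C(2))/(-3))² = (9/13 + 3/(-3))² = (9*(1/13) + 3*(-⅓))² = (9/13 - 1)² = (-4/13)² = 16/169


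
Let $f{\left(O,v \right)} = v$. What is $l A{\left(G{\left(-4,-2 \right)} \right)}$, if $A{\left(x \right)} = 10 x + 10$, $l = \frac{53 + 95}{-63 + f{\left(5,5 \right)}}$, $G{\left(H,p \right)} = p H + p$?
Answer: $- \frac{5180}{29} \approx -178.62$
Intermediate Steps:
$G{\left(H,p \right)} = p + H p$ ($G{\left(H,p \right)} = H p + p = p + H p$)
$l = - \frac{74}{29}$ ($l = \frac{53 + 95}{-63 + 5} = \frac{148}{-58} = 148 \left(- \frac{1}{58}\right) = - \frac{74}{29} \approx -2.5517$)
$A{\left(x \right)} = 10 + 10 x$
$l A{\left(G{\left(-4,-2 \right)} \right)} = - \frac{74 \left(10 + 10 \left(- 2 \left(1 - 4\right)\right)\right)}{29} = - \frac{74 \left(10 + 10 \left(\left(-2\right) \left(-3\right)\right)\right)}{29} = - \frac{74 \left(10 + 10 \cdot 6\right)}{29} = - \frac{74 \left(10 + 60\right)}{29} = \left(- \frac{74}{29}\right) 70 = - \frac{5180}{29}$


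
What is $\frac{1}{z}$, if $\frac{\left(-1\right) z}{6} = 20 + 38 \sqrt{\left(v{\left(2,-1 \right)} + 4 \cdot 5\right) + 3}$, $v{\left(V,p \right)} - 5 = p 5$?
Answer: $\frac{5}{49218} - \frac{19 \sqrt{23}}{98436} \approx -0.0008241$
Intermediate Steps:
$v{\left(V,p \right)} = 5 + 5 p$ ($v{\left(V,p \right)} = 5 + p 5 = 5 + 5 p$)
$z = -120 - 228 \sqrt{23}$ ($z = - 6 \left(20 + 38 \sqrt{\left(\left(5 + 5 \left(-1\right)\right) + 4 \cdot 5\right) + 3}\right) = - 6 \left(20 + 38 \sqrt{\left(\left(5 - 5\right) + 20\right) + 3}\right) = - 6 \left(20 + 38 \sqrt{\left(0 + 20\right) + 3}\right) = - 6 \left(20 + 38 \sqrt{20 + 3}\right) = - 6 \left(20 + 38 \sqrt{23}\right) = -120 - 228 \sqrt{23} \approx -1213.4$)
$\frac{1}{z} = \frac{1}{-120 - 228 \sqrt{23}}$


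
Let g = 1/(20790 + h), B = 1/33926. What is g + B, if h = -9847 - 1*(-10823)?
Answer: 13923/184608329 ≈ 7.5419e-5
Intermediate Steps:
h = 976 (h = -9847 + 10823 = 976)
B = 1/33926 ≈ 2.9476e-5
g = 1/21766 (g = 1/(20790 + 976) = 1/21766 ≈ 4.5943e-5)
g + B = 1/21766 + 1/33926 = 13923/184608329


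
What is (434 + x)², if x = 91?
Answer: 275625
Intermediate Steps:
(434 + x)² = (434 + 91)² = 525² = 275625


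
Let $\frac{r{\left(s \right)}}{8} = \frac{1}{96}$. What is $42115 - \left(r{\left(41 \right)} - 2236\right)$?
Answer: $\frac{532211}{12} \approx 44351.0$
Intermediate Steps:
$r{\left(s \right)} = \frac{1}{12}$ ($r{\left(s \right)} = \frac{8}{96} = 8 \cdot \frac{1}{96} = \frac{1}{12}$)
$42115 - \left(r{\left(41 \right)} - 2236\right) = 42115 - \left(\frac{1}{12} - 2236\right) = 42115 - - \frac{26831}{12} = 42115 + \frac{26831}{12} = \frac{532211}{12}$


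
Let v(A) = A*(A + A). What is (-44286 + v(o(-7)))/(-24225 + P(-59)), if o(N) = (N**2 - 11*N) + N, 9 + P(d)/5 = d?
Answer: 15964/24565 ≈ 0.64987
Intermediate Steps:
P(d) = -45 + 5*d
o(N) = N**2 - 10*N
v(A) = 2*A**2 (v(A) = A*(2*A) = 2*A**2)
(-44286 + v(o(-7)))/(-24225 + P(-59)) = (-44286 + 2*(-7*(-10 - 7))**2)/(-24225 + (-45 + 5*(-59))) = (-44286 + 2*(-7*(-17))**2)/(-24225 + (-45 - 295)) = (-44286 + 2*119**2)/(-24225 - 340) = (-44286 + 2*14161)/(-24565) = (-44286 + 28322)*(-1/24565) = -15964*(-1/24565) = 15964/24565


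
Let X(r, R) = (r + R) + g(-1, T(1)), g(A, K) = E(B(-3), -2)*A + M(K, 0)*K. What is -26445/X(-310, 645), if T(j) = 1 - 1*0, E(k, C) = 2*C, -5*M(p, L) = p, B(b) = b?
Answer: -132225/1694 ≈ -78.055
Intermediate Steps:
M(p, L) = -p/5
T(j) = 1 (T(j) = 1 + 0 = 1)
g(A, K) = -4*A - K²/5 (g(A, K) = (2*(-2))*A + (-K/5)*K = -4*A - K²/5)
X(r, R) = 19/5 + R + r (X(r, R) = (r + R) + (-4*(-1) - ⅕*1²) = (R + r) + (4 - ⅕*1) = (R + r) + (4 - ⅕) = (R + r) + 19/5 = 19/5 + R + r)
-26445/X(-310, 645) = -26445/(19/5 + 645 - 310) = -26445/1694/5 = -26445*5/1694 = -132225/1694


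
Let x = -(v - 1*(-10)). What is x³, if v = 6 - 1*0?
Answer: -4096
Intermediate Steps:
v = 6 (v = 6 + 0 = 6)
x = -16 (x = -(6 - 1*(-10)) = -(6 + 10) = -1*16 = -16)
x³ = (-16)³ = -4096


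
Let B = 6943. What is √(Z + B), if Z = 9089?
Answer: 4*√1002 ≈ 126.62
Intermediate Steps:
√(Z + B) = √(9089 + 6943) = √16032 = 4*√1002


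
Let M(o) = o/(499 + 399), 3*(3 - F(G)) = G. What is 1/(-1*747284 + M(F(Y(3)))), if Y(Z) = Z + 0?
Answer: -449/335530515 ≈ -1.3382e-6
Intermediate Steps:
Y(Z) = Z
F(G) = 3 - G/3
M(o) = o/898
1/(-1*747284 + M(F(Y(3)))) = 1/(-1*747284 + (3 - 1/3*3)/898) = 1/(-747284 + (3 - 1)/898) = 1/(-747284 + (1/898)*2) = 1/(-747284 + 1/449) = 1/(-335530515/449) = -449/335530515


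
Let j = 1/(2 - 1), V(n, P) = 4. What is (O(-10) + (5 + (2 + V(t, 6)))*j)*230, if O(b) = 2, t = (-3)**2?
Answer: 2990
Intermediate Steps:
t = 9
j = 1 (j = 1/1 = 1)
(O(-10) + (5 + (2 + V(t, 6)))*j)*230 = (2 + (5 + (2 + 4))*1)*230 = (2 + (5 + 6)*1)*230 = (2 + 11*1)*230 = (2 + 11)*230 = 13*230 = 2990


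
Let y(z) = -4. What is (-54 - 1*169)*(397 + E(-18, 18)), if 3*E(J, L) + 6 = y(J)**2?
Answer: -267823/3 ≈ -89274.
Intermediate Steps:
E(J, L) = 10/3 (E(J, L) = -2 + (1/3)*(-4)**2 = -2 + (1/3)*16 = -2 + 16/3 = 10/3)
(-54 - 1*169)*(397 + E(-18, 18)) = (-54 - 1*169)*(397 + 10/3) = (-54 - 169)*(1201/3) = -223*1201/3 = -267823/3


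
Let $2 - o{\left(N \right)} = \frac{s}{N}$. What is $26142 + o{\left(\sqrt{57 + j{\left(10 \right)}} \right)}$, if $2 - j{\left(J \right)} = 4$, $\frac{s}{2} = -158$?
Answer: $26144 + \frac{316 \sqrt{55}}{55} \approx 26187.0$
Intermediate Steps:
$s = -316$ ($s = 2 \left(-158\right) = -316$)
$j{\left(J \right)} = -2$ ($j{\left(J \right)} = 2 - 4 = -2$)
$o{\left(N \right)} = 2 + \frac{316}{N}$ ($o{\left(N \right)} = 2 - - \frac{316}{N} = 2 + \frac{316}{N}$)
$26142 + o{\left(\sqrt{57 + j{\left(10 \right)}} \right)} = 26142 + \left(2 + \frac{316}{\sqrt{57 - 2}}\right) = 26142 + \left(2 + \frac{316}{\sqrt{55}}\right) = 26142 + \left(2 + 316 \frac{\sqrt{55}}{55}\right) = 26142 + \left(2 + \frac{316 \sqrt{55}}{55}\right) = 26144 + \frac{316 \sqrt{55}}{55}$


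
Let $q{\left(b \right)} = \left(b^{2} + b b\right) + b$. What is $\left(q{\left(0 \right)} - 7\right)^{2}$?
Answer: $49$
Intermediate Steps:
$q{\left(b \right)} = b + 2 b^{2}$ ($q{\left(b \right)} = \left(b^{2} + b^{2}\right) + b = 2 b^{2} + b = b + 2 b^{2}$)
$\left(q{\left(0 \right)} - 7\right)^{2} = \left(0 \left(1 + 2 \cdot 0\right) - 7\right)^{2} = \left(0 \left(1 + 0\right) - 7\right)^{2} = \left(0 \cdot 1 - 7\right)^{2} = \left(0 - 7\right)^{2} = \left(-7\right)^{2} = 49$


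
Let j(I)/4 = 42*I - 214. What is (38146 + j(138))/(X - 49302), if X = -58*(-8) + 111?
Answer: -60474/48727 ≈ -1.2411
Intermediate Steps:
j(I) = -856 + 168*I (j(I) = 4*(42*I - 214) = 4*(-214 + 42*I) = -856 + 168*I)
X = 575 (X = 464 + 111 = 575)
(38146 + j(138))/(X - 49302) = (38146 + (-856 + 168*138))/(575 - 49302) = (38146 + (-856 + 23184))/(-48727) = (38146 + 22328)*(-1/48727) = 60474*(-1/48727) = -60474/48727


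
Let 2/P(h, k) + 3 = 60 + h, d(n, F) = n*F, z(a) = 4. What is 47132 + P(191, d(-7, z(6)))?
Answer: 5844369/124 ≈ 47132.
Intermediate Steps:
d(n, F) = F*n
P(h, k) = 2/(57 + h) (P(h, k) = 2/(-3 + (60 + h)) = 2/(57 + h))
47132 + P(191, d(-7, z(6))) = 47132 + 2/(57 + 191) = 47132 + 2/248 = 47132 + 2*(1/248) = 47132 + 1/124 = 5844369/124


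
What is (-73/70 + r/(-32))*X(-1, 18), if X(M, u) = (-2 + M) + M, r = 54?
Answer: 1529/140 ≈ 10.921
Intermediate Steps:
X(M, u) = -2 + 2*M
(-73/70 + r/(-32))*X(-1, 18) = (-73/70 + 54/(-32))*(-2 + 2*(-1)) = (-73*1/70 + 54*(-1/32))*(-2 - 2) = (-73/70 - 27/16)*(-4) = -1529/560*(-4) = 1529/140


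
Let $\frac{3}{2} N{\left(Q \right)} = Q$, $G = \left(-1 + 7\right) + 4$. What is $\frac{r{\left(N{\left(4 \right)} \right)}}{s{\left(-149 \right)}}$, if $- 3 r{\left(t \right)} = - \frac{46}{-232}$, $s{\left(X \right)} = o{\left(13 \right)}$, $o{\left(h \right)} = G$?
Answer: $- \frac{23}{3480} \approx -0.0066092$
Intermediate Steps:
$G = 10$ ($G = 6 + 4 = 10$)
$o{\left(h \right)} = 10$
$N{\left(Q \right)} = \frac{2 Q}{3}$
$s{\left(X \right)} = 10$
$r{\left(t \right)} = - \frac{23}{348}$ ($r{\left(t \right)} = - \frac{\left(-46\right) \frac{1}{-232}}{3} = - \frac{\left(-46\right) \left(- \frac{1}{232}\right)}{3} = \left(- \frac{1}{3}\right) \frac{23}{116} = - \frac{23}{348}$)
$\frac{r{\left(N{\left(4 \right)} \right)}}{s{\left(-149 \right)}} = - \frac{23}{348 \cdot 10} = \left(- \frac{23}{348}\right) \frac{1}{10} = - \frac{23}{3480}$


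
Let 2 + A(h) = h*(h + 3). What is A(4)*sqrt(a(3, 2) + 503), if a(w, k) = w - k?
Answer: 156*sqrt(14) ≈ 583.70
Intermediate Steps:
A(h) = -2 + h*(3 + h) (A(h) = -2 + h*(h + 3) = -2 + h*(3 + h))
A(4)*sqrt(a(3, 2) + 503) = (-2 + 4**2 + 3*4)*sqrt((3 - 1*2) + 503) = (-2 + 16 + 12)*sqrt((3 - 2) + 503) = 26*sqrt(1 + 503) = 26*sqrt(504) = 26*(6*sqrt(14)) = 156*sqrt(14)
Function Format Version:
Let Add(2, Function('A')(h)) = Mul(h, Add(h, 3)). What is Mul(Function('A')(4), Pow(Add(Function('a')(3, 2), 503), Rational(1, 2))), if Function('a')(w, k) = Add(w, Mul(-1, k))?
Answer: Mul(156, Pow(14, Rational(1, 2))) ≈ 583.70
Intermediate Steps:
Function('A')(h) = Add(-2, Mul(h, Add(3, h))) (Function('A')(h) = Add(-2, Mul(h, Add(h, 3))) = Add(-2, Mul(h, Add(3, h))))
Mul(Function('A')(4), Pow(Add(Function('a')(3, 2), 503), Rational(1, 2))) = Mul(Add(-2, Pow(4, 2), Mul(3, 4)), Pow(Add(Add(3, Mul(-1, 2)), 503), Rational(1, 2))) = Mul(Add(-2, 16, 12), Pow(Add(Add(3, -2), 503), Rational(1, 2))) = Mul(26, Pow(Add(1, 503), Rational(1, 2))) = Mul(26, Pow(504, Rational(1, 2))) = Mul(26, Mul(6, Pow(14, Rational(1, 2)))) = Mul(156, Pow(14, Rational(1, 2)))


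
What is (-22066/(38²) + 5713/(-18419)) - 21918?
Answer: -291684259137/13298518 ≈ -21934.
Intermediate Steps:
(-22066/(38²) + 5713/(-18419)) - 21918 = (-22066/1444 + 5713*(-1/18419)) - 21918 = (-22066*1/1444 - 5713/18419) - 21918 = (-11033/722 - 5713/18419) - 21918 = -207341613/13298518 - 21918 = -291684259137/13298518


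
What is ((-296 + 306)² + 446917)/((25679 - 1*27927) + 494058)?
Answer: 447017/491810 ≈ 0.90892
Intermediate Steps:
((-296 + 306)² + 446917)/((25679 - 1*27927) + 494058) = (10² + 446917)/((25679 - 27927) + 494058) = (100 + 446917)/(-2248 + 494058) = 447017/491810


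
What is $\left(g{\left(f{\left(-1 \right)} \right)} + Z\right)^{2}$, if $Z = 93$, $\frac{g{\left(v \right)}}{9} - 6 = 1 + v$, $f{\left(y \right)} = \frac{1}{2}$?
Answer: $\frac{103041}{4} \approx 25760.0$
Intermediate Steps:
$f{\left(y \right)} = \frac{1}{2}$
$g{\left(v \right)} = 63 + 9 v$ ($g{\left(v \right)} = 54 + 9 \left(1 + v\right) = 54 + \left(9 + 9 v\right) = 63 + 9 v$)
$\left(g{\left(f{\left(-1 \right)} \right)} + Z\right)^{2} = \left(\left(63 + 9 \cdot \frac{1}{2}\right) + 93\right)^{2} = \left(\left(63 + \frac{9}{2}\right) + 93\right)^{2} = \left(\frac{135}{2} + 93\right)^{2} = \left(\frac{321}{2}\right)^{2} = \frac{103041}{4}$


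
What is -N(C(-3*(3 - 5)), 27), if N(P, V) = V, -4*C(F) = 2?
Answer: -27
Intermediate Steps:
C(F) = -½ (C(F) = -¼*2 = -½)
-N(C(-3*(3 - 5)), 27) = -1*27 = -27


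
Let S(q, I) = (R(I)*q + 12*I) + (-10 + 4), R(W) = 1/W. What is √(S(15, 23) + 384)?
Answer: 3*√38479/23 ≈ 25.586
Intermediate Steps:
S(q, I) = -6 + 12*I + q/I (S(q, I) = (q/I + 12*I) + (-10 + 4) = (q/I + 12*I) - 6 = (12*I + q/I) - 6 = -6 + 12*I + q/I)
√(S(15, 23) + 384) = √((-6 + 12*23 + 15/23) + 384) = √((-6 + 276 + 15*(1/23)) + 384) = √((-6 + 276 + 15/23) + 384) = √(6225/23 + 384) = √(15057/23) = 3*√38479/23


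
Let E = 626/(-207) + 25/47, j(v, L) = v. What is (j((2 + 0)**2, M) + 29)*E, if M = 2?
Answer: -266717/3243 ≈ -82.244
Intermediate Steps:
E = -24247/9729 (E = 626*(-1/207) + 25*(1/47) = -626/207 + 25/47 = -24247/9729 ≈ -2.4922)
(j((2 + 0)**2, M) + 29)*E = ((2 + 0)**2 + 29)*(-24247/9729) = (2**2 + 29)*(-24247/9729) = (4 + 29)*(-24247/9729) = 33*(-24247/9729) = -266717/3243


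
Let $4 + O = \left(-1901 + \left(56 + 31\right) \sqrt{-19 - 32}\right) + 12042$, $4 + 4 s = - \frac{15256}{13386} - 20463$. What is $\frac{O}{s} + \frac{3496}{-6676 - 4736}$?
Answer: $- \frac{894001399058}{390841767927} - \frac{2329164 i \sqrt{51}}{136993259} \approx -2.2874 - 0.12142 i$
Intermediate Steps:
$s = - \frac{136993259}{26772}$ ($s = -1 + \frac{- \frac{15256}{13386} - 20463}{4} = -1 + \frac{\left(-15256\right) \frac{1}{13386} - 20463}{4} = -1 + \frac{- \frac{7628}{6693} - 20463}{4} = -1 + \frac{1}{4} \left(- \frac{136966487}{6693}\right) = -1 - \frac{136966487}{26772} = - \frac{136993259}{26772} \approx -5117.0$)
$O = 10137 + 87 i \sqrt{51}$ ($O = -4 + \left(\left(-1901 + \left(56 + 31\right) \sqrt{-19 - 32}\right) + 12042\right) = -4 + \left(\left(-1901 + 87 \sqrt{-51}\right) + 12042\right) = -4 + \left(\left(-1901 + 87 i \sqrt{51}\right) + 12042\right) = -4 + \left(10141 + 87 i \sqrt{51}\right) = 10137 + 87 i \sqrt{51} \approx 10137.0 + 621.3 i$)
$\frac{O}{s} + \frac{3496}{-6676 - 4736} = \frac{10137 + 87 i \sqrt{51}}{- \frac{136993259}{26772}} + \frac{3496}{-6676 - 4736} = \left(10137 + 87 i \sqrt{51}\right) \left(- \frac{26772}{136993259}\right) + \frac{3496}{-6676 - 4736} = \left(- \frac{271387764}{136993259} - \frac{2329164 i \sqrt{51}}{136993259}\right) + \frac{3496}{-11412} = \left(- \frac{271387764}{136993259} - \frac{2329164 i \sqrt{51}}{136993259}\right) + 3496 \left(- \frac{1}{11412}\right) = \left(- \frac{271387764}{136993259} - \frac{2329164 i \sqrt{51}}{136993259}\right) - \frac{874}{2853} = - \frac{894001399058}{390841767927} - \frac{2329164 i \sqrt{51}}{136993259}$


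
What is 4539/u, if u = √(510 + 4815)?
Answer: 1513*√213/355 ≈ 62.201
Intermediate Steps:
u = 5*√213 (u = √5325 = 5*√213 ≈ 72.973)
4539/u = 4539/((5*√213)) = 4539*(√213/1065) = 1513*√213/355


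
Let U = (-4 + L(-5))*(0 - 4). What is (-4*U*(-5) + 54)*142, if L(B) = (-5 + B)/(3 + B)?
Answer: -3692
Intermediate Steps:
L(B) = (-5 + B)/(3 + B)
U = -4 (U = (-4 + (-5 - 5)/(3 - 5))*(0 - 4) = (-4 - 10/(-2))*(-4) = (-4 - ½*(-10))*(-4) = (-4 + 5)*(-4) = 1*(-4) = -4)
(-4*U*(-5) + 54)*142 = (-4*(-4)*(-5) + 54)*142 = (16*(-5) + 54)*142 = (-80 + 54)*142 = -26*142 = -3692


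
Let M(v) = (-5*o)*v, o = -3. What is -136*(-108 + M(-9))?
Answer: 33048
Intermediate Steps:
M(v) = 15*v (M(v) = (-5*(-3))*v = 15*v)
-136*(-108 + M(-9)) = -136*(-108 + 15*(-9)) = -136*(-108 - 135) = -136*(-243) = 33048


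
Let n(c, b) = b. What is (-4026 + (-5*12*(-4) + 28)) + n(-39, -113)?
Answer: -3871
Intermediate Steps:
(-4026 + (-5*12*(-4) + 28)) + n(-39, -113) = (-4026 + (-5*12*(-4) + 28)) - 113 = (-4026 + (-60*(-4) + 28)) - 113 = (-4026 + (240 + 28)) - 113 = (-4026 + 268) - 113 = -3758 - 113 = -3871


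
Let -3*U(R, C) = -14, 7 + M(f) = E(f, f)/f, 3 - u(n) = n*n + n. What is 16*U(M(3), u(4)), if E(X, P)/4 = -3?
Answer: 224/3 ≈ 74.667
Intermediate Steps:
E(X, P) = -12 (E(X, P) = 4*(-3) = -12)
u(n) = 3 - n - n² (u(n) = 3 - (n*n + n) = 3 - (n² + n) = 3 - (n + n²) = 3 + (-n - n²) = 3 - n - n²)
M(f) = -7 - 12/f
U(R, C) = 14/3 (U(R, C) = -⅓*(-14) = 14/3)
16*U(M(3), u(4)) = 16*(14/3) = 224/3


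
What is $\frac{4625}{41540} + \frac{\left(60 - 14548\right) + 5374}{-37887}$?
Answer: $\frac{36921529}{104921732} \approx 0.3519$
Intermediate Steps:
$\frac{4625}{41540} + \frac{\left(60 - 14548\right) + 5374}{-37887} = 4625 \cdot \frac{1}{41540} + \left(-14488 + 5374\right) \left(- \frac{1}{37887}\right) = \frac{925}{8308} - - \frac{3038}{12629} = \frac{925}{8308} + \frac{3038}{12629} = \frac{36921529}{104921732}$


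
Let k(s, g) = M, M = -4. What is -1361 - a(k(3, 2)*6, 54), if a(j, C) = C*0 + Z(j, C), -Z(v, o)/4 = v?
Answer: -1457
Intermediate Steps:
Z(v, o) = -4*v
k(s, g) = -4
a(j, C) = -4*j (a(j, C) = C*0 - 4*j = 0 - 4*j = -4*j)
-1361 - a(k(3, 2)*6, 54) = -1361 - (-4)*(-4*6) = -1361 - (-4)*(-24) = -1361 - 1*96 = -1361 - 96 = -1457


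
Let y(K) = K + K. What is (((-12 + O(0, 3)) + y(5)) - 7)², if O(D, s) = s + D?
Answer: 36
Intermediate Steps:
y(K) = 2*K
O(D, s) = D + s
(((-12 + O(0, 3)) + y(5)) - 7)² = (((-12 + (0 + 3)) + 2*5) - 7)² = (((-12 + 3) + 10) - 7)² = ((-9 + 10) - 7)² = (1 - 7)² = (-6)² = 36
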